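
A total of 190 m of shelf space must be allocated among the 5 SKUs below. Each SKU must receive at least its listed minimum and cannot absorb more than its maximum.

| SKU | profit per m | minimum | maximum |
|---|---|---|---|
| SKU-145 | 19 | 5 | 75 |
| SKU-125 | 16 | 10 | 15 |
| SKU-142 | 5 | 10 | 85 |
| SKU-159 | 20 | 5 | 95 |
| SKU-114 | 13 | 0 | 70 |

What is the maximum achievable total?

3535

Meeting every minimum uses 5+10+10+5+0 = 30 m, leaving 160.
Rank by profit per m: SKU-159 20 > SKU-145 19 > SKU-125 16 > SKU-114 13 > SKU-142 5.
SKU-159: +90 to 95 (cap) → 70 left.
SKU-145 takes 70 more to reach its cap of 75 → 0 left.
Total = 19×75 + 16×10 + 5×10 + 20×95 = 3535.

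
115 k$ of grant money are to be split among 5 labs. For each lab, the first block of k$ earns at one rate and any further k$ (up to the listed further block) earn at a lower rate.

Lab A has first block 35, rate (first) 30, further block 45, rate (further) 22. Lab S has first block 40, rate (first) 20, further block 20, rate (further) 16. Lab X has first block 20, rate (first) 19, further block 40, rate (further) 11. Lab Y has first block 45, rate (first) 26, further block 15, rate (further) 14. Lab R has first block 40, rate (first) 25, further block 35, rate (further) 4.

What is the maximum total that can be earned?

Order all 10 blocks by rate: Lab A/first 30 > Lab Y/first 26 > Lab R/first 25 > Lab A/second 22 > Lab S/first 20 > Lab X/first 19 > Lab S/second 16 > Lab Y/second 14 > Lab X/second 11 > Lab R/second 4.
Lab A/first (30): +35 — 80 left.
Lab Y/first (26): +45 — 35 left.
Lab R first at 25: only 35 left, fill 35.
Total = 30×35 + 26×45 + 25×35 = 3095.

3095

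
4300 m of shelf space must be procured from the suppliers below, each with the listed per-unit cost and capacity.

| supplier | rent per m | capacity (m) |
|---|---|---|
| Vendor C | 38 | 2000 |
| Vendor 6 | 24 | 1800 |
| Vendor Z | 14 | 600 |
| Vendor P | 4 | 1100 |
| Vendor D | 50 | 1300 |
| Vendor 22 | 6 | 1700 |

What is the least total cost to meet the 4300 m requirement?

44600

Cheapest first:
Take 1100 from Vendor P at 4 ; need 3200 more.
Vendor 22 (6): use full 1700 ; 1500 m to go.
Take 600 from Vendor Z at 14 ; need 900 more.
Vendor 6 at 24: take 900 of its 1800 ; requirement met.
Vendor C, Vendor D: unused.
Cost = 1100×4 + 1700×6 + 600×14 + 900×24 = 44600.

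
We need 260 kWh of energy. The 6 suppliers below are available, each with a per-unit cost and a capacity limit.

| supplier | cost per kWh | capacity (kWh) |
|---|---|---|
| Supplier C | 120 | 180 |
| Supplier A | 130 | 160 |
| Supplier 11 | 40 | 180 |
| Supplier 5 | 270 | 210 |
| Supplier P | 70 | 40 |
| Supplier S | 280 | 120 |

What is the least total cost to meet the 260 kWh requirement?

Fill from the cheapest supplier first.
Supplier 11 (40): use full 180 ; 80 kWh to go.
Supplier P at 70: take all 40 kWh ; 40 still needed.
Supplier C (120): take the remaining 40 ; done.
Supplier A, Supplier 5, Supplier S: unused.
Cost = 180×40 + 40×70 + 40×120 = 14800.

14800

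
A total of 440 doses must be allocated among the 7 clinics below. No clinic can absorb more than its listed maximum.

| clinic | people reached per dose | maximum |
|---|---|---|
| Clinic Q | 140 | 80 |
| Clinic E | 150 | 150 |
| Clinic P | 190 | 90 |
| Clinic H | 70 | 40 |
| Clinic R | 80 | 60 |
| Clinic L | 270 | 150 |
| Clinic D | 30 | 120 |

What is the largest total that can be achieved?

87100

Order the clinics by people reached per dose: Clinic L 270 > Clinic P 190 > Clinic E 150 > Clinic Q 140 > Clinic R 80 > Clinic H 70 > Clinic D 30.
Give Clinic L 150 to hit its cap of 150 — 290 left.
Give Clinic P 90 to hit its cap of 90 — 200 left.
Give Clinic E 150 to hit its cap of 150 — 50 left.
Clinic Q: +50 (room for 80) → 50. Pool exhausted.
Total = 140×50 + 150×150 + 190×90 + 270×150 = 87100.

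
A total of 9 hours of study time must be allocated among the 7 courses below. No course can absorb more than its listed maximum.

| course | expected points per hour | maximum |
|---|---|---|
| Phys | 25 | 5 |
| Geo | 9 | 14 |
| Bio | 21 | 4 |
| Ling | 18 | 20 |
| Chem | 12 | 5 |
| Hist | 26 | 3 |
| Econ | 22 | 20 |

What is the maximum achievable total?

Rank by expected points per hour: Hist 26 > Phys 25 > Econ 22 > Bio 21 > Ling 18 > Chem 12 > Geo 9.
Give Hist 3 to hit its cap of 3 → 6 left.
Give Phys 5 to hit its cap of 5 → 1 left.
Only 1 left; Econ takes them to reach 1.
Total = 25×5 + 26×3 + 22×1 = 225.

225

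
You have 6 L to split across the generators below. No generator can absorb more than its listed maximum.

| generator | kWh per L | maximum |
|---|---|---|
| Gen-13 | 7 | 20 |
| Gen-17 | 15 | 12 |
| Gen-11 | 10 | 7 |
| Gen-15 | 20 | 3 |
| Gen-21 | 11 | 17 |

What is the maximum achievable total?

105

Highest kWh per L first: Gen-15 20 > Gen-17 15 > Gen-21 11 > Gen-11 10 > Gen-13 7.
Gen-15: +3 to 3 (cap) ; 3 left.
Only 3 left; Gen-17 takes them to reach 3.
Total = 15×3 + 20×3 = 105.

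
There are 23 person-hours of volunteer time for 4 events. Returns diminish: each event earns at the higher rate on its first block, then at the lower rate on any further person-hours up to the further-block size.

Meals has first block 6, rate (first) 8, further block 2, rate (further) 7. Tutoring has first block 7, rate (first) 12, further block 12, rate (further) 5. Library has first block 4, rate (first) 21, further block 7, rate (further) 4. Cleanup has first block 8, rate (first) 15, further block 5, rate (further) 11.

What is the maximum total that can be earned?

332

Order all 8 blocks by rate: Library/first 21 > Cleanup/first 15 > Tutoring/first 12 > Cleanup/second 11 > Meals/first 8 > Meals/second 7 > Tutoring/second 5 > Library/second 4.
Library first at 21: fill all 4 → 19 left.
Fill Cleanup first block (8 at 15) → 11 left.
Tutoring/first (12): +7 → 4 left.
Cleanup second at 11: only 4 left, fill 4.
Total = 21×4 + 15×8 + 12×7 + 11×4 = 332.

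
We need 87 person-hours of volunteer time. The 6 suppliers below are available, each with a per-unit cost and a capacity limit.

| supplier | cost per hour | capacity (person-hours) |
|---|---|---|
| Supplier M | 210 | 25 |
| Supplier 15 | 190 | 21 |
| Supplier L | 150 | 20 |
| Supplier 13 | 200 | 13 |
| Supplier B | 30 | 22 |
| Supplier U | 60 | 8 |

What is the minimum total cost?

11360

Use suppliers in increasing cost order.
Supplier B (30): use full 22 ; 65 person-hours to go.
Supplier U (60): use full 8 ; 57 person-hours to go.
Supplier L at 150: take all 20 person-hours ; 37 still needed.
Supplier 15 at 190: take all 21 person-hours ; 16 still needed.
Supplier 13 (200): use full 13 ; 3 person-hours to go.
Take 3 from Supplier M at 210 to finish.
Cost = 22×30 + 8×60 + 20×150 + 21×190 + 13×200 + 3×210 = 11360.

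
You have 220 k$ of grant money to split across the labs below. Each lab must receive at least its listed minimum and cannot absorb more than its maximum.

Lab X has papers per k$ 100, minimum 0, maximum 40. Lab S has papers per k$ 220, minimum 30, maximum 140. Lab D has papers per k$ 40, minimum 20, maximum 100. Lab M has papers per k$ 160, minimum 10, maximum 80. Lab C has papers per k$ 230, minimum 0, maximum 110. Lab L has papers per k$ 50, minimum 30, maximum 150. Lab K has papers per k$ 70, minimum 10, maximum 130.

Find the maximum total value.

38700

Meeting every minimum uses 0+30+20+10+0+30+10 = 100 k$, leaving 120.
Highest papers per k$ first: Lab C 230 > Lab S 220 > Lab M 160 > Lab X 100 > Lab K 70 > Lab L 50 > Lab D 40.
Give Lab C 110 more to hit its cap of 110 ; 10 left.
Lab S has room for 110 more but only 10 remain, so it gets 40.
Total = 220×40 + 40×20 + 160×10 + 230×110 + 50×30 + 70×10 = 38700.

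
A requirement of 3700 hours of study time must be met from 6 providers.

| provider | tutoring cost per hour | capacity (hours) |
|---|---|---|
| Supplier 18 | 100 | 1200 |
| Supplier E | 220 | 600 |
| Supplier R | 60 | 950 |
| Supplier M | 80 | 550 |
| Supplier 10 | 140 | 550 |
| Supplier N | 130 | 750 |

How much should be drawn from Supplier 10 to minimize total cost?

Fill from the cheapest provider first.
Supplier R at 60: take all 950 hours → 2750 still needed.
Supplier M (80): use full 550 → 2200 hours to go.
Supplier 18 at 100: take all 1200 hours → 1000 still needed.
Supplier N (130): use full 750 → 250 hours to go.
Supplier 10 (140): take the remaining 250 → done.
Supplier E: unused.

250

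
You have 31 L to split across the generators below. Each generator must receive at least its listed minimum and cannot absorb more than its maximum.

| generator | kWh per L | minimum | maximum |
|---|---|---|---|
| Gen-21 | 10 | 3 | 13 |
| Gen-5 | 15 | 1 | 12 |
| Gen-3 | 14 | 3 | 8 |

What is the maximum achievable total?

402

Meeting every minimum uses 3+1+3 = 7 L, leaving 24.
Highest kWh per L first: Gen-5 15 > Gen-3 14 > Gen-21 10.
Gen-5 takes 11 more to reach its cap of 12 ; 13 left.
Gen-3 takes 5 more to reach its cap of 8 ; 8 left.
Gen-21: +8 (room for 10) → 11. Pool exhausted.
Total = 10×11 + 15×12 + 14×8 = 402.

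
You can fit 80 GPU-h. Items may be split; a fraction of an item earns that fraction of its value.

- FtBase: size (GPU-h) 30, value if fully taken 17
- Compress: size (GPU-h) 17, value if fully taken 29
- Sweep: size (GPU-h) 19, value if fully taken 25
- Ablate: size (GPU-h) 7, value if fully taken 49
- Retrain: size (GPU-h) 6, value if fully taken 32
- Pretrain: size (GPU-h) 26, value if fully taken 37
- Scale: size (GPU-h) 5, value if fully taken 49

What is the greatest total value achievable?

221

Best value per unit of size first: Scale 49/5≈9.8, Ablate 49/7≈7, Retrain 32/6≈5.33, Compress 29/17≈1.71, Pretrain 37/26≈1.42, Sweep 25/19≈1.32, FtBase 17/30≈0.567.
Scale: take in full, 5 GPU-h for value 49 → 75 left.
Take all of Ablate (7 GPU-h, value 49) → 68 GPU-h left.
Take all of Retrain (6 GPU-h, value 32) → 62 GPU-h left.
Compress: take in full, 17 GPU-h for value 29 → 45 left.
Take all of Pretrain (26 GPU-h, value 37) → 19 GPU-h left.
Sweep: take in full, 19 GPU-h for value 25 → 0 left.
Total value = 221.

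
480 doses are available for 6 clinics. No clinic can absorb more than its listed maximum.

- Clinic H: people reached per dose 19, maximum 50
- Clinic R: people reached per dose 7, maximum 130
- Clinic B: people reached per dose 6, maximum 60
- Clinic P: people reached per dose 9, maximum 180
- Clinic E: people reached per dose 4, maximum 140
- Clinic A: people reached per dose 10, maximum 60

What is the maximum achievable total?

4440

Highest people reached per dose first: Clinic H 19 > Clinic A 10 > Clinic P 9 > Clinic R 7 > Clinic B 6 > Clinic E 4.
Clinic H: +50 to 50 (cap) → 430 left.
Clinic A takes 60 to reach its cap of 60 → 370 left.
Clinic P: +180 to 180 (cap) → 190 left.
Give Clinic R 130 to hit its cap of 130 → 60 left.
Give Clinic B 60 to hit its cap of 60 → 0 left.
Total = 19×50 + 7×130 + 6×60 + 9×180 + 10×60 = 4440.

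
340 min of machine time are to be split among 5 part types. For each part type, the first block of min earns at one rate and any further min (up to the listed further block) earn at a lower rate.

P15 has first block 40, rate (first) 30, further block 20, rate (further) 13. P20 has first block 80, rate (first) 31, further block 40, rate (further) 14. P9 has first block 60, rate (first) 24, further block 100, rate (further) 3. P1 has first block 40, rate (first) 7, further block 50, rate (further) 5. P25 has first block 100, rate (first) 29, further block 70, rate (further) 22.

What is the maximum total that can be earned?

Treat each block as its own option and order by rate: P20/T1 31 > P15/T1 30 > P25/T1 29 > P9/T1 24 > P25/T2 22 > P20/T2 14 > P15/T2 13 > P1/T1 7 > P1/T2 5 > P9/T2 3.
P20 T1 at 31: fill all 80 ; 260 left.
P15 T1 at 30: fill all 40 ; 220 left.
P25 T1 at 29: fill all 100 ; 120 left.
P9/T1 (24): +60 ; 60 left.
P25 T2 at 22: only 60 left, fill 60.
Total = 31×80 + 30×40 + 29×100 + 24×60 + 22×60 = 9340.

9340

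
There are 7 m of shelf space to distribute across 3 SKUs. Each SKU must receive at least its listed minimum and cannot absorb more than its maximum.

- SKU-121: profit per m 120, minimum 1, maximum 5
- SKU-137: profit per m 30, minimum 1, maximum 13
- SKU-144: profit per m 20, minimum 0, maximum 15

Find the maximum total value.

660

Meeting every minimum uses 1+1+0 = 2 m, leaving 5.
Highest profit per m first: SKU-121 120 > SKU-137 30 > SKU-144 20.
SKU-121 takes 4 more to reach its cap of 5 ; 1 left.
Only 1 left; SKU-137 takes them to reach 2.
Total = 120×5 + 30×2 = 660.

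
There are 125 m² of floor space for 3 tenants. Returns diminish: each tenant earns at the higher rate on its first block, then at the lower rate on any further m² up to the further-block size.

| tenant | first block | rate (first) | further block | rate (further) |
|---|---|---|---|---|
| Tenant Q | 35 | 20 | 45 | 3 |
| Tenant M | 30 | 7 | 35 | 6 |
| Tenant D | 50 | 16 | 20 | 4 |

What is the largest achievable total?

1770

Rank every tier by rate: Tenant Q/T1 20 > Tenant D/T1 16 > Tenant M/T1 7 > Tenant M/T2 6 > Tenant D/T2 4 > Tenant Q/T2 3.
Fill Tenant Q T1 block (35 at 20) — 90 left.
Tenant D/T1 (16): +50 — 40 left.
Tenant M T1 at 7: fill all 30 — 10 left.
Tenant M T2 at 6: only 10 left, fill 10.
Total = 20×35 + 16×50 + 7×30 + 6×10 = 1770.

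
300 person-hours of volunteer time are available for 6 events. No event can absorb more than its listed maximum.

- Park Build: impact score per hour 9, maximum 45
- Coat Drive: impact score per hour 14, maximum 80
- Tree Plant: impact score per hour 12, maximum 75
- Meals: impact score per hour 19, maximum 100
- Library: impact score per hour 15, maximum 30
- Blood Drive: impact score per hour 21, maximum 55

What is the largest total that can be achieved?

Rank by impact score per hour: Blood Drive 21 > Meals 19 > Library 15 > Coat Drive 14 > Tree Plant 12 > Park Build 9.
Blood Drive: +55 to 55 (cap) → 245 left.
Meals: +100 to 100 (cap) → 145 left.
Library takes 30 to reach its cap of 30 → 115 left.
Coat Drive: +80 to 80 (cap) → 35 left.
Tree Plant has room for 75 but only 35 remain, so it gets 35.
Total = 14×80 + 12×35 + 19×100 + 15×30 + 21×55 = 5045.

5045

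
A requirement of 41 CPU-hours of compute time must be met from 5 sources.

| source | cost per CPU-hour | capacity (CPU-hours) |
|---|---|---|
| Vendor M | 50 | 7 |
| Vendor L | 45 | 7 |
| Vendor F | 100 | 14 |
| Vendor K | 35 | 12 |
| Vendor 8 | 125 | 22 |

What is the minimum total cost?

Fill from the cheapest source first.
Vendor K (35): use full 12 — 29 CPU-hours to go.
Take 7 from Vendor L at 45 — need 22 more.
Take 7 from Vendor M at 50 — need 15 more.
Vendor F at 100: take all 14 CPU-hours — 1 still needed.
Vendor 8 at 125: take 1 of its 22 — requirement met.
Cost = 12×35 + 7×45 + 7×50 + 14×100 + 1×125 = 2610.

2610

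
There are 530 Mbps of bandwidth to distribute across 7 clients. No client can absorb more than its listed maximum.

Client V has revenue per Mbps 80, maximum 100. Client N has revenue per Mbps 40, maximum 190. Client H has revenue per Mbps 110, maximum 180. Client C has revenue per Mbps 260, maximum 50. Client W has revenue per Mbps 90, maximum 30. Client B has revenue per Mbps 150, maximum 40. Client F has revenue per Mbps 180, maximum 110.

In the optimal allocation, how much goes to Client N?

Order the clients by revenue per Mbps: Client C 260 > Client F 180 > Client B 150 > Client H 110 > Client W 90 > Client V 80 > Client N 40.
Client C takes 50 to reach its cap of 50 ; 480 left.
Client F: +110 to 110 (cap) ; 370 left.
Client B: +40 to 40 (cap) ; 330 left.
Give Client H 180 to hit its cap of 180 ; 150 left.
Client W takes 30 to reach its cap of 30 ; 120 left.
Client V: +100 to 100 (cap) ; 20 left.
Client N has room for 190 but only 20 remain, so it gets 20.

20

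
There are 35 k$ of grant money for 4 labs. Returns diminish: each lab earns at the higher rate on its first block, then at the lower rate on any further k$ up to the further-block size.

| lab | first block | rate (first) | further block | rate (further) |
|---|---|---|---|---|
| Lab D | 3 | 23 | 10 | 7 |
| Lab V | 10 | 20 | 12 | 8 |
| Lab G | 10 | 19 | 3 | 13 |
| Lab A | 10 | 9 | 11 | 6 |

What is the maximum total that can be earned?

579

Order all 8 blocks by rate: Lab D/first 23 > Lab V/first 20 > Lab G/first 19 > Lab G/second 13 > Lab A/first 9 > Lab V/second 8 > Lab D/second 7 > Lab A/second 6.
Lab D first at 23: fill all 3 — 32 left.
Lab V first at 20: fill all 10 — 22 left.
Fill Lab G first block (10 at 19) — 12 left.
Lab G/second (13): +3 — 9 left.
Lab A first at 9: only 9 left, fill 9.
Total = 23×3 + 20×10 + 19×10 + 13×3 + 9×9 = 579.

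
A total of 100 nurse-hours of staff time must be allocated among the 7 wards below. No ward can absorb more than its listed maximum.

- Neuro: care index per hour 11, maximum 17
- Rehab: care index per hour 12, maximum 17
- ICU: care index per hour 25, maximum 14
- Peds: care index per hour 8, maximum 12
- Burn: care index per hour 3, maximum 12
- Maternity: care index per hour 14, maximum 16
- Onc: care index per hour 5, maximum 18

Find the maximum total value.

Highest care index per hour first: ICU 25 > Maternity 14 > Rehab 12 > Neuro 11 > Peds 8 > Onc 5 > Burn 3.
ICU: +14 to 14 (cap) ; 86 left.
Maternity: +16 to 16 (cap) ; 70 left.
Give Rehab 17 to hit its cap of 17 ; 53 left.
Neuro: +17 to 17 (cap) ; 36 left.
Peds takes 12 to reach its cap of 12 ; 24 left.
Onc: +18 to 18 (cap) ; 6 left.
Burn: +6 (room for 12) → 6. Pool exhausted.
Total = 11×17 + 12×17 + 25×14 + 8×12 + 3×6 + 14×16 + 5×18 = 1169.

1169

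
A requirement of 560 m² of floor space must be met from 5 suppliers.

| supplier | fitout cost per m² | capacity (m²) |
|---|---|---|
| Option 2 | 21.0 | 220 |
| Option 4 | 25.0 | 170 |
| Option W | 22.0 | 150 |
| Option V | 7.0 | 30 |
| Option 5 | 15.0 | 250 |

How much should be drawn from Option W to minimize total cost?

60

Cheapest first:
Option V (7.0): use full 30 → 530 m² to go.
Take 250 from Option 5 at 15.0 → need 280 more.
Option 2 at 21.0: take all 220 m² → 60 still needed.
Option W (22.0): take the remaining 60 → done.
Option 4: unused.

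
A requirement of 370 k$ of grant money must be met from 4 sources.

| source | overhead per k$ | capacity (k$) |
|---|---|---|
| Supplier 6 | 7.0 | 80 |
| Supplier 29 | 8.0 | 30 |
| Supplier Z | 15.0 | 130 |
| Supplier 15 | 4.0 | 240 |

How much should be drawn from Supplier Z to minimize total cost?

20

Cheapest first:
Supplier 15 (4.0): use full 240 ; 130 k$ to go.
Supplier 6 (7.0): use full 80 ; 50 k$ to go.
Take 30 from Supplier 29 at 8.0 ; need 20 more.
Supplier Z at 15.0: take 20 of its 130 ; requirement met.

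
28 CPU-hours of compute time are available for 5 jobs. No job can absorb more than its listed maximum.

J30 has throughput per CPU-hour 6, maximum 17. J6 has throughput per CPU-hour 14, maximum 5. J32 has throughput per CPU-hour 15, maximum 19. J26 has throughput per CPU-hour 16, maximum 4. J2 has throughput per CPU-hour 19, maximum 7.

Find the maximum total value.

452

Rank by throughput per CPU-hour: J2 19 > J26 16 > J32 15 > J6 14 > J30 6.
J2: +7 to 7 (cap) ; 21 left.
J26: +4 to 4 (cap) ; 17 left.
J32 has room for 19 but only 17 remain, so it gets 17.
Total = 15×17 + 16×4 + 19×7 = 452.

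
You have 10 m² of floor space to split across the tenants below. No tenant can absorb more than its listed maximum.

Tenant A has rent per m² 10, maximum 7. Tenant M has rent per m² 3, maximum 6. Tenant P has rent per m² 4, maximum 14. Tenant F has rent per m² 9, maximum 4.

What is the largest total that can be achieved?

97

Order the tenants by rent per m²: Tenant A 10 > Tenant F 9 > Tenant P 4 > Tenant M 3.
Give Tenant A 7 to hit its cap of 7 ; 3 left.
Tenant F has room for 4 but only 3 remain, so it gets 3.
Total = 10×7 + 9×3 = 97.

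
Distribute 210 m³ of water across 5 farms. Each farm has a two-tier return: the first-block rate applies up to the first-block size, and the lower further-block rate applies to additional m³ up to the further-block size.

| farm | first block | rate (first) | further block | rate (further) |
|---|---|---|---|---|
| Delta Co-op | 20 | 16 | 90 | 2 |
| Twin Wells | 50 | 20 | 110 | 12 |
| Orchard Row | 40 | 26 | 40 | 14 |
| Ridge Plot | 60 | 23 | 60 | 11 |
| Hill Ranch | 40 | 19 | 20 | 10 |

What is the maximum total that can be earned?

4500

Rank every tier by rate: Orchard Row/tier1 26 > Ridge Plot/tier1 23 > Twin Wells/tier1 20 > Hill Ranch/tier1 19 > Delta Co-op/tier1 16 > Orchard Row/tier2 14 > Twin Wells/tier2 12 > Ridge Plot/tier2 11 > Hill Ranch/tier2 10 > Delta Co-op/tier2 2.
Orchard Row/tier1 (26): +40 — 170 left.
Ridge Plot/tier1 (23): +60 — 110 left.
Twin Wells tier1 at 20: fill all 50 — 60 left.
Hill Ranch/tier1 (19): +40 — 20 left.
Fill Delta Co-op tier1 block (20 at 16) — 0 left.
Total = 26×40 + 23×60 + 20×50 + 19×40 + 16×20 = 4500.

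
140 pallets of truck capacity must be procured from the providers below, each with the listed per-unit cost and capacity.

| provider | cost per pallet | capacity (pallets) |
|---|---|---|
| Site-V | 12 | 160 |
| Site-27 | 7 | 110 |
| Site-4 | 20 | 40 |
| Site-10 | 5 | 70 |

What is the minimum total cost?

840

Fill from the cheapest provider first.
Take 70 from Site-10 at 5 — need 70 more.
Site-27 at 7: take 70 of its 110 — requirement met.
Site-V, Site-4: unused.
Cost = 70×5 + 70×7 = 840.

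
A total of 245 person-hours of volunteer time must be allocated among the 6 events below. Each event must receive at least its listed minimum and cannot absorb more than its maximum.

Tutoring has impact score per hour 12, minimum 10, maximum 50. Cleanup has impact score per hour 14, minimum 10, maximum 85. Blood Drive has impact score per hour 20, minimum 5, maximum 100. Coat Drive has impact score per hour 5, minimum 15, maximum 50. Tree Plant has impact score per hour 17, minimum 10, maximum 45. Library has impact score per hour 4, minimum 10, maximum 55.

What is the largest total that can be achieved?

3910

Meeting every minimum uses 10+10+5+15+10+10 = 60 person-hours, leaving 185.
Highest impact score per hour first: Blood Drive 20 > Tree Plant 17 > Cleanup 14 > Tutoring 12 > Coat Drive 5 > Library 4.
Blood Drive: +95 to 100 (cap) ; 90 left.
Tree Plant takes 35 more to reach its cap of 45 ; 55 left.
Cleanup: +55 (room for 75) → 65. Pool exhausted.
Total = 12×10 + 14×65 + 20×100 + 5×15 + 17×45 + 4×10 = 3910.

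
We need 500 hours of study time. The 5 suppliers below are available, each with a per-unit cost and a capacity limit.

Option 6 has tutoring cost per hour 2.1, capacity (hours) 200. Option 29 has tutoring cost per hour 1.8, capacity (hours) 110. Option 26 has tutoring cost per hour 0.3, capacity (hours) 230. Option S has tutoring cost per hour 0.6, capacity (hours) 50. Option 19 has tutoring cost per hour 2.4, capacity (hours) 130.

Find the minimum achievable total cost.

Cheapest first:
Take 230 from Option 26 at 0.3 → need 270 more.
Option S at 0.6: take all 50 hours → 220 still needed.
Option 29 at 1.8: take all 110 hours → 110 still needed.
Option 6 (2.1): take the remaining 110 → done.
Option 19: unused.
Cost = 230×0.3 + 50×0.6 + 110×1.8 + 110×2.1 = 528.

528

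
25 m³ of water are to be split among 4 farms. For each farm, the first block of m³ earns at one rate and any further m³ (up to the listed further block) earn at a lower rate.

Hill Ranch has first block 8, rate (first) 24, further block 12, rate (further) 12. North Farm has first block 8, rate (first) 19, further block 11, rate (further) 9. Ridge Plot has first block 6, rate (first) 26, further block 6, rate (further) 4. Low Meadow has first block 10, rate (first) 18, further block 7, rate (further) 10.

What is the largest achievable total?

Rank every tier by rate: Ridge Plot/first 26 > Hill Ranch/first 24 > North Farm/first 19 > Low Meadow/first 18 > Hill Ranch/second 12 > Low Meadow/second 10 > North Farm/second 9 > Ridge Plot/second 4.
Ridge Plot first at 26: fill all 6 — 19 left.
Fill Hill Ranch first block (8 at 24) — 11 left.
North Farm first at 19: fill all 8 — 3 left.
Low Meadow/first: +3 of 10 at 18; pool empty.
Total = 26×6 + 24×8 + 19×8 + 18×3 = 554.

554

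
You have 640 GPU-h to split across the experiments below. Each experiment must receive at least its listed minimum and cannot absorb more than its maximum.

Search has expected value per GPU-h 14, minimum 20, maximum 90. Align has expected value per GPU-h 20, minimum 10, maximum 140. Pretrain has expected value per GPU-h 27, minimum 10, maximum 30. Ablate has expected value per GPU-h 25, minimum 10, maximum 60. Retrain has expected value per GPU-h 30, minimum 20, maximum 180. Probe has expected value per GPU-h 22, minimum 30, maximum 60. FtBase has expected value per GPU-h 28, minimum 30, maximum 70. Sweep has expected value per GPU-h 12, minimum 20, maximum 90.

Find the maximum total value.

Meeting every minimum uses 20+10+10+10+20+30+30+20 = 150 GPU-h, leaving 490.
Highest expected value per GPU-h first: Retrain 30 > FtBase 28 > Pretrain 27 > Ablate 25 > Probe 22 > Align 20 > Search 14 > Sweep 12.
Retrain takes 160 more to reach its cap of 180 → 330 left.
FtBase takes 40 more to reach its cap of 70 → 290 left.
Pretrain: +20 to 30 (cap) → 270 left.
Ablate: +50 to 60 (cap) → 220 left.
Give Probe 30 more to hit its cap of 60 → 190 left.
Align takes 130 more to reach its cap of 140 → 60 left.
Only 60 left; Search takes them to reach 80.
Total = 14×80 + 20×140 + 27×30 + 25×60 + 30×180 + 22×60 + 28×70 + 12×20 = 15150.

15150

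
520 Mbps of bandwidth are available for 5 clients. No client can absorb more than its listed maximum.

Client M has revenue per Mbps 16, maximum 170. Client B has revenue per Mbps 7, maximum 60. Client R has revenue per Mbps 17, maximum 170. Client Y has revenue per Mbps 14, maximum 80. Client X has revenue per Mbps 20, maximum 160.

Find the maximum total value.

Order the clients by revenue per Mbps: Client X 20 > Client R 17 > Client M 16 > Client Y 14 > Client B 7.
Client X: +160 to 160 (cap) — 360 left.
Client R: +170 to 170 (cap) — 190 left.
Client M: +170 to 170 (cap) — 20 left.
Only 20 left; Client Y takes them to reach 20.
Total = 16×170 + 17×170 + 14×20 + 20×160 = 9090.

9090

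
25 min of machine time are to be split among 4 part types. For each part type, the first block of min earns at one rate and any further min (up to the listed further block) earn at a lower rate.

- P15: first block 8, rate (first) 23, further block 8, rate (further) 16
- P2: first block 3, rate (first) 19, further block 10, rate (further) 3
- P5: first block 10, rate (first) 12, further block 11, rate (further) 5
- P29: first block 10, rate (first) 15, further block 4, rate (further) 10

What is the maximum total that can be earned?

459

Rank every tier by rate: P15/first 23 > P2/first 19 > P15/second 16 > P29/first 15 > P5/first 12 > P29/second 10 > P5/second 5 > P2/second 3.
Fill P15 first block (8 at 23) → 17 left.
P2/first (19): +3 → 14 left.
P15/second (16): +8 → 6 left.
6 remain; put them into P29 first at 15.
Total = 23×8 + 19×3 + 16×8 + 15×6 = 459.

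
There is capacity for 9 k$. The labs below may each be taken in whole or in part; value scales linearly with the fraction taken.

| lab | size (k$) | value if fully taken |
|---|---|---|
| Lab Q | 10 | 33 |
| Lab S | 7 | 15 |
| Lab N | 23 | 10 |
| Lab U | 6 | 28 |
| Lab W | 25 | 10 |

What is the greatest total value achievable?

Best value per unit of size first: Lab U 28/6≈4.67, Lab Q 33/10≈3.3, Lab S 15/7≈2.14, Lab N 10/23≈0.435, Lab W 10/25≈0.4.
Lab U: take in full, 6 k$ for value 28 ; 3 left.
Fill the last 3 k$ with part of Lab Q: 3/10 of it earns 9.9.
Total value = 37.9.

37.9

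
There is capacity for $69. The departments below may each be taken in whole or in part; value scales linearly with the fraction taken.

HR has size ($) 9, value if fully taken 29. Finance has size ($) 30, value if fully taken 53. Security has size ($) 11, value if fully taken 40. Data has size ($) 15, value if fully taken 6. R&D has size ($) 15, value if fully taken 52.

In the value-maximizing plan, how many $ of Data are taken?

4

Best value per unit of size first: Security 40/11≈3.64, R&D 52/15≈3.47, HR 29/9≈3.22, Finance 53/30≈1.77, Data 6/15≈0.4.
Take all of Security (11 $, value 40) ; 58 $ left.
Take all of R&D (15 $, value 52) ; 43 $ left.
HR: take in full, 9 $ for value 29 ; 34 left.
Finance: take in full, 30 $ for value 53 ; 4 left.
Only 4 $ remain; take 4/15 of Data for value 6×4/15 = 1.6.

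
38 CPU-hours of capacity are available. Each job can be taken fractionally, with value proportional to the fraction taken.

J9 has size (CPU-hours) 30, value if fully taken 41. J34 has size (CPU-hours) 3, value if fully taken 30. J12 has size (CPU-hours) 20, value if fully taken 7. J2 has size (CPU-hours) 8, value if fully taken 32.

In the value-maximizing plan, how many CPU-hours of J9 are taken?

27

Rank by value-to-size ratio: J34 30/3≈10, J2 32/8≈4, J9 41/30≈1.37, J12 7/20≈0.35.
J34: take in full, 3 CPU-hours for value 30 ; 35 left.
All 8 CPU-hours of J2 fit (value 32) ; 27 remain.
27 CPU-hours left: a 27/30 share of J9 gives 41×27/30 = 36.9.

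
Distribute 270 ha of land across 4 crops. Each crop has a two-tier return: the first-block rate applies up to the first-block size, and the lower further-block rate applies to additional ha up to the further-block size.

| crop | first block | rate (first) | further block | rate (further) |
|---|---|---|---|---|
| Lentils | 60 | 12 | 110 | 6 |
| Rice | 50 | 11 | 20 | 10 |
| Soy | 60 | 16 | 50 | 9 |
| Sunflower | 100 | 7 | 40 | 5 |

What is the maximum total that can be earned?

Order all 8 blocks by rate: Soy/tier1 16 > Lentils/tier1 12 > Rice/tier1 11 > Rice/tier2 10 > Soy/tier2 9 > Sunflower/tier1 7 > Lentils/tier2 6 > Sunflower/tier2 5.
Soy tier1 at 16: fill all 60 ; 210 left.
Lentils/tier1 (12): +60 ; 150 left.
Rice/tier1 (11): +50 ; 100 left.
Rice/tier2 (10): +20 ; 80 left.
Soy/tier2 (9): +50 ; 30 left.
Sunflower tier1 at 7: only 30 left, fill 30.
Total = 16×60 + 12×60 + 11×50 + 10×20 + 9×50 + 7×30 = 3090.

3090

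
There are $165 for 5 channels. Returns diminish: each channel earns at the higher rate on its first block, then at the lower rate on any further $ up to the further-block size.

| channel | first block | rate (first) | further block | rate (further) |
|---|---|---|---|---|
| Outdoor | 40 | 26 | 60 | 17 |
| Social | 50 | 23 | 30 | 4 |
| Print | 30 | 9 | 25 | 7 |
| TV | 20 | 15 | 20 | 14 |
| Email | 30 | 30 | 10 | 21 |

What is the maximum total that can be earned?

Rank every tier by rate: Email/tier1 30 > Outdoor/tier1 26 > Social/tier1 23 > Email/tier2 21 > Outdoor/tier2 17 > TV/tier1 15 > TV/tier2 14 > Print/tier1 9 > Print/tier2 7 > Social/tier2 4.
Fill Email tier1 block (30 at 30) → 135 left.
Outdoor/tier1 (26): +40 → 95 left.
Social/tier1 (23): +50 → 45 left.
Fill Email tier2 block (10 at 21) → 35 left.
Outdoor tier2 at 17: only 35 left, fill 35.
Total = 30×30 + 26×40 + 23×50 + 21×10 + 17×35 = 3895.

3895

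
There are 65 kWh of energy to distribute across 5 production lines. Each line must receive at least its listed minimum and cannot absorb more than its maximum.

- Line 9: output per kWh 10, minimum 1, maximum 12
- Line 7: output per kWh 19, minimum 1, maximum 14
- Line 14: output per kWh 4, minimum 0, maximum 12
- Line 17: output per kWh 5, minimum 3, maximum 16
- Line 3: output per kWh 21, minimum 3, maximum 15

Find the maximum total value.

Meeting every minimum uses 1+1+0+3+3 = 8 kWh, leaving 57.
Highest output per kWh first: Line 3 21 > Line 7 19 > Line 9 10 > Line 17 5 > Line 14 4.
Line 3: +12 to 15 (cap) — 45 left.
Line 7 takes 13 more to reach its cap of 14 — 32 left.
Line 9 takes 11 more to reach its cap of 12 — 21 left.
Line 17 takes 13 more to reach its cap of 16 — 8 left.
Line 14 has room for 12 more but only 8 remain, so it gets 8.
Total = 10×12 + 19×14 + 4×8 + 5×16 + 21×15 = 813.

813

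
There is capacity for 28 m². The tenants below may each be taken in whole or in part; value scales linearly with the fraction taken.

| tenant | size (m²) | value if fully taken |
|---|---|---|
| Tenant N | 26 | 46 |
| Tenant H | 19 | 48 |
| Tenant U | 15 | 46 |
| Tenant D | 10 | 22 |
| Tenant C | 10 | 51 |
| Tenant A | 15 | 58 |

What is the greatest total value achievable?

Sort by value density: Tenant C 51/10≈5.1, Tenant A 58/15≈3.87, Tenant U 46/15≈3.07, Tenant H 48/19≈2.53, Tenant D 22/10≈2.2, Tenant N 46/26≈1.77.
Tenant C: take in full, 10 m² for value 51 — 18 left.
Take all of Tenant A (15 m², value 58) — 3 m² left.
Only 3 m² remain; take 3/15 of Tenant U for value 46×3/15 = 9.2.
Total value = 118.2.

118.2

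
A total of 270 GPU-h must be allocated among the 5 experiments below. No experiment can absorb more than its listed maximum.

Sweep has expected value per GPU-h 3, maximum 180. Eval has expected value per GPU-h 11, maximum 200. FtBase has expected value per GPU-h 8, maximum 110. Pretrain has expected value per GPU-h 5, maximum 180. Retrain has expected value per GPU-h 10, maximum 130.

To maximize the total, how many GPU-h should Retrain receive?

70

Order the experiments by expected value per GPU-h: Eval 11 > Retrain 10 > FtBase 8 > Pretrain 5 > Sweep 3.
Give Eval 200 to hit its cap of 200 ; 70 left.
Retrain: +70 (room for 130) → 70. Pool exhausted.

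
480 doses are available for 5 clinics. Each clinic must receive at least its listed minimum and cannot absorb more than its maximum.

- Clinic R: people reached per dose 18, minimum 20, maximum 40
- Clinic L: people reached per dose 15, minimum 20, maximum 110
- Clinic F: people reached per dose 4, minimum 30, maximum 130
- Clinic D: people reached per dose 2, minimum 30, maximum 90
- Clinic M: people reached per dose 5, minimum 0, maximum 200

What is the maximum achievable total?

Meeting every minimum uses 20+20+30+30+0 = 100 doses, leaving 380.
Order the clinics by people reached per dose: Clinic R 18 > Clinic L 15 > Clinic M 5 > Clinic F 4 > Clinic D 2.
Clinic R: +20 to 40 (cap) ; 360 left.
Clinic L takes 90 more to reach its cap of 110 ; 270 left.
Give Clinic M 200 more to hit its cap of 200 ; 70 left.
Only 70 left; Clinic F takes them to reach 100.
Total = 18×40 + 15×110 + 4×100 + 2×30 + 5×200 = 3830.

3830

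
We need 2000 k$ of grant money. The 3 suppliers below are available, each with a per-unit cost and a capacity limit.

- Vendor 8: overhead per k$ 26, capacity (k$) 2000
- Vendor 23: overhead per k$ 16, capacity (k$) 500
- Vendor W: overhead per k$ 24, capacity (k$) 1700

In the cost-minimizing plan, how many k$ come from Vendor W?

1500

Use suppliers in increasing cost order.
Vendor 23 at 16: take all 500 k$ → 1500 still needed.
Vendor W at 24: take 1500 of its 1700 → requirement met.
Vendor 8: unused.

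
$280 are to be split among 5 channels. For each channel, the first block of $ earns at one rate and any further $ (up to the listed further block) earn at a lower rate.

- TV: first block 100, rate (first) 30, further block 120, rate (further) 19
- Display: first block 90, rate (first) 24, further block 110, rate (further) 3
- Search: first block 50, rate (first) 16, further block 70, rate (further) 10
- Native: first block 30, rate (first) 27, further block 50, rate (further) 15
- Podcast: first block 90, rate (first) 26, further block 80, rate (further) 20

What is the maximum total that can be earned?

Treat each block as its own option and order by rate: TV/T1 30 > Native/T1 27 > Podcast/T1 26 > Display/T1 24 > Podcast/T2 20 > TV/T2 19 > Search/T1 16 > Native/T2 15 > Search/T2 10 > Display/T2 3.
Fill TV T1 block (100 at 30) ; 180 left.
Native T1 at 27: fill all 30 ; 150 left.
Fill Podcast T1 block (90 at 26) ; 60 left.
Display T1 at 24: only 60 left, fill 60.
Total = 30×100 + 27×30 + 26×90 + 24×60 = 7590.

7590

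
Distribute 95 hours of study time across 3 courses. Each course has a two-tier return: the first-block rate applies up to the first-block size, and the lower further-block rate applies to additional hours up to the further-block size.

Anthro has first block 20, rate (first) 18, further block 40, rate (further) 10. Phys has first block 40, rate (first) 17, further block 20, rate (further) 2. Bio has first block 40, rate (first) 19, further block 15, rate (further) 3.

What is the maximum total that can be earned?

1715

Rank every tier by rate: Bio/T1 19 > Anthro/T1 18 > Phys/T1 17 > Anthro/T2 10 > Bio/T2 3 > Phys/T2 2.
Bio/T1 (19): +40 → 55 left.
Fill Anthro T1 block (20 at 18) → 35 left.
Phys/T1: +35 of 40 at 17; pool empty.
Total = 19×40 + 18×20 + 17×35 = 1715.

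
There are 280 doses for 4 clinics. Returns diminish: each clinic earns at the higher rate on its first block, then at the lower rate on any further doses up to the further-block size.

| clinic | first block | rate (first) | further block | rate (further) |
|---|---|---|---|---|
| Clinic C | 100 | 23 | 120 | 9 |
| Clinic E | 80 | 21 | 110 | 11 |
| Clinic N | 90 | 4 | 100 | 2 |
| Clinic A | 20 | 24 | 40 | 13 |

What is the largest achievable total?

Order all 8 blocks by rate: Clinic A/first 24 > Clinic C/first 23 > Clinic E/first 21 > Clinic A/second 13 > Clinic E/second 11 > Clinic C/second 9 > Clinic N/first 4 > Clinic N/second 2.
Clinic A first at 24: fill all 20 ; 260 left.
Clinic C first at 23: fill all 100 ; 160 left.
Clinic E/first (21): +80 ; 80 left.
Fill Clinic A second block (40 at 13) ; 40 left.
40 remain; put them into Clinic E second at 11.
Total = 24×20 + 23×100 + 21×80 + 13×40 + 11×40 = 5420.

5420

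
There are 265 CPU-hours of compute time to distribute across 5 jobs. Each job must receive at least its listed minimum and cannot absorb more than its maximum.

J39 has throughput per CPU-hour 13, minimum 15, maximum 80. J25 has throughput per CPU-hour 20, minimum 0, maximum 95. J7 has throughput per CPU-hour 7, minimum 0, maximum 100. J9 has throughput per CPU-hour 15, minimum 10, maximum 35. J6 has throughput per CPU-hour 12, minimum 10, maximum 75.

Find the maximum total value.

Meeting every minimum uses 15+0+0+10+10 = 35 CPU-hours, leaving 230.
Rank by throughput per CPU-hour: J25 20 > J9 15 > J39 13 > J6 12 > J7 7.
Give J25 95 more to hit its cap of 95 → 135 left.
J9: +25 to 35 (cap) → 110 left.
J39: +65 to 80 (cap) → 45 left.
J6: +45 (room for 65) → 55. Pool exhausted.
Total = 13×80 + 20×95 + 15×35 + 12×55 = 4125.

4125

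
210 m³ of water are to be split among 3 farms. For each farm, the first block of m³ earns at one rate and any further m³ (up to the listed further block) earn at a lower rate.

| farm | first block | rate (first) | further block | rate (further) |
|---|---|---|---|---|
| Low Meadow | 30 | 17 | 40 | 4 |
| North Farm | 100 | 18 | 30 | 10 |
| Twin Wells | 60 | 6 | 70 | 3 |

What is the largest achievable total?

2910

Rank every tier by rate: North Farm/first 18 > Low Meadow/first 17 > North Farm/second 10 > Twin Wells/first 6 > Low Meadow/second 4 > Twin Wells/second 3.
North Farm first at 18: fill all 100 ; 110 left.
Low Meadow/first (17): +30 ; 80 left.
North Farm/second (10): +30 ; 50 left.
Twin Wells/first: +50 of 60 at 6; pool empty.
Total = 18×100 + 17×30 + 10×30 + 6×50 = 2910.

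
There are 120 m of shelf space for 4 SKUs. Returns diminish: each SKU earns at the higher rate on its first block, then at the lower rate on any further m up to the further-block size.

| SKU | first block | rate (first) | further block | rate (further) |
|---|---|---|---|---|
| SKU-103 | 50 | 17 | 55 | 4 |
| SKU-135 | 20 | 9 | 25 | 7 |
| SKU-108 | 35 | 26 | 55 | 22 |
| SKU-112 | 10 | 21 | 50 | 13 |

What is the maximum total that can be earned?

2670

Order all 8 blocks by rate: SKU-108/first 26 > SKU-108/second 22 > SKU-112/first 21 > SKU-103/first 17 > SKU-112/second 13 > SKU-135/first 9 > SKU-135/second 7 > SKU-103/second 4.
Fill SKU-108 first block (35 at 26) — 85 left.
SKU-108 second at 22: fill all 55 — 30 left.
SKU-112 first at 21: fill all 10 — 20 left.
SKU-103 first at 17: only 20 left, fill 20.
Total = 26×35 + 22×55 + 21×10 + 17×20 = 2670.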